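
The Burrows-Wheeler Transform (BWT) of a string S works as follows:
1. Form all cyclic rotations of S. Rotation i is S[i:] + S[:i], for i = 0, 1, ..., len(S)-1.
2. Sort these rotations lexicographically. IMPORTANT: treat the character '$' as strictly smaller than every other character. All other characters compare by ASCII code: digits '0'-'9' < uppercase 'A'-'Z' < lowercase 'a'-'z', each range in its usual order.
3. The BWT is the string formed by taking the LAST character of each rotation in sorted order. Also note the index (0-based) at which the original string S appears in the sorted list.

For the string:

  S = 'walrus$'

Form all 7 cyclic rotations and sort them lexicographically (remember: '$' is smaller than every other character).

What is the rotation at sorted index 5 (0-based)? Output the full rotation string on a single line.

All 7 rotations (rotation i = S[i:]+S[:i]):
  rot[0] = walrus$
  rot[1] = alrus$w
  rot[2] = lrus$wa
  rot[3] = rus$wal
  rot[4] = us$walr
  rot[5] = s$walru
  rot[6] = $walrus
Sorted (with $ < everything):
  sorted[0] = $walrus
  sorted[1] = alrus$w
  sorted[2] = lrus$wa
  sorted[3] = rus$wal
  sorted[4] = s$walru
  sorted[5] = us$walr
  sorted[6] = walrus$
sorted[5] = us$walr

Answer: us$walr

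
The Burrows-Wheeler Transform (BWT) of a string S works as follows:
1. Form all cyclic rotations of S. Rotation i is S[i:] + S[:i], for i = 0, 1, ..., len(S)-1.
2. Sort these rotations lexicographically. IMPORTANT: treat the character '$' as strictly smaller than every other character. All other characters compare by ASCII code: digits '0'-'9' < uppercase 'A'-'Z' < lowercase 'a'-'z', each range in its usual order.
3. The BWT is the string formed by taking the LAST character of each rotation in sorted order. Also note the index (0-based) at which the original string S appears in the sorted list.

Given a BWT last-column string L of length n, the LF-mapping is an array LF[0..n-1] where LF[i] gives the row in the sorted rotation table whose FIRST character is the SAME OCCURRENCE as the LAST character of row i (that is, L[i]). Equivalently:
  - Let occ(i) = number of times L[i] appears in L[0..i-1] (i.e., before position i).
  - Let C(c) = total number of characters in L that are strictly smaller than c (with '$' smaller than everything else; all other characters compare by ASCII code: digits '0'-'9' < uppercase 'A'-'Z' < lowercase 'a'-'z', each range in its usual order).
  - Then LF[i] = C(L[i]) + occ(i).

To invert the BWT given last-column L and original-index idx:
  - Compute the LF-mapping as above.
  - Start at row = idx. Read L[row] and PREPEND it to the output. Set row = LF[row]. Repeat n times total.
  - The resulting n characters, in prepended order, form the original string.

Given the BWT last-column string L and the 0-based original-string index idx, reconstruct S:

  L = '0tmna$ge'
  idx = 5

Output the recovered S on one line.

LF mapping: 1 7 5 6 2 0 4 3
Walk LF starting at row 5, prepending L[row]:
  step 1: row=5, L[5]='$', prepend. Next row=LF[5]=0
  step 2: row=0, L[0]='0', prepend. Next row=LF[0]=1
  step 3: row=1, L[1]='t', prepend. Next row=LF[1]=7
  step 4: row=7, L[7]='e', prepend. Next row=LF[7]=3
  step 5: row=3, L[3]='n', prepend. Next row=LF[3]=6
  step 6: row=6, L[6]='g', prepend. Next row=LF[6]=4
  step 7: row=4, L[4]='a', prepend. Next row=LF[4]=2
  step 8: row=2, L[2]='m', prepend. Next row=LF[2]=5
Reversed output: magnet0$

Answer: magnet0$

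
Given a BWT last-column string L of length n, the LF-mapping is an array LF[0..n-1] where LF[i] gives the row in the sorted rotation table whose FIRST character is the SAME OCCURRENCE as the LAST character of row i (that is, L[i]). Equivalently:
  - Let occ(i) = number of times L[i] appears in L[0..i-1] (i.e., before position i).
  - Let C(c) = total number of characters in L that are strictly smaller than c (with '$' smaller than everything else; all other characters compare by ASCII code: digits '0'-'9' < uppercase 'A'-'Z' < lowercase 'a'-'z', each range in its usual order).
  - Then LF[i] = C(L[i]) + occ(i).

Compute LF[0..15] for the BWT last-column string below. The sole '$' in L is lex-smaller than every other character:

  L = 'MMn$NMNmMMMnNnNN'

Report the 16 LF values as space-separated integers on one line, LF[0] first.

Char counts: '$':1, 'M':6, 'N':5, 'm':1, 'n':3
C (first-col start): C('$')=0, C('M')=1, C('N')=7, C('m')=12, C('n')=13
L[0]='M': occ=0, LF[0]=C('M')+0=1+0=1
L[1]='M': occ=1, LF[1]=C('M')+1=1+1=2
L[2]='n': occ=0, LF[2]=C('n')+0=13+0=13
L[3]='$': occ=0, LF[3]=C('$')+0=0+0=0
L[4]='N': occ=0, LF[4]=C('N')+0=7+0=7
L[5]='M': occ=2, LF[5]=C('M')+2=1+2=3
L[6]='N': occ=1, LF[6]=C('N')+1=7+1=8
L[7]='m': occ=0, LF[7]=C('m')+0=12+0=12
L[8]='M': occ=3, LF[8]=C('M')+3=1+3=4
L[9]='M': occ=4, LF[9]=C('M')+4=1+4=5
L[10]='M': occ=5, LF[10]=C('M')+5=1+5=6
L[11]='n': occ=1, LF[11]=C('n')+1=13+1=14
L[12]='N': occ=2, LF[12]=C('N')+2=7+2=9
L[13]='n': occ=2, LF[13]=C('n')+2=13+2=15
L[14]='N': occ=3, LF[14]=C('N')+3=7+3=10
L[15]='N': occ=4, LF[15]=C('N')+4=7+4=11

Answer: 1 2 13 0 7 3 8 12 4 5 6 14 9 15 10 11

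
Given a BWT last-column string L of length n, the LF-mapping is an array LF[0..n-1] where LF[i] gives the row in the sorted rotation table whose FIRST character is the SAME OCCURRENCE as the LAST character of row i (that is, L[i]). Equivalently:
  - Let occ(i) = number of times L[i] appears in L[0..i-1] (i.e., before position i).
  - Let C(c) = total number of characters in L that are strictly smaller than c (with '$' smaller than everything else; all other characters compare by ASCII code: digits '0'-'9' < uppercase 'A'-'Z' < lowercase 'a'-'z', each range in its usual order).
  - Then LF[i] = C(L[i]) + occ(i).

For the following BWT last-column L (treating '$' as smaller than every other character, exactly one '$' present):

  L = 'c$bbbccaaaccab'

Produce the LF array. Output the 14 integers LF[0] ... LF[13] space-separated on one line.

Answer: 9 0 5 6 7 10 11 1 2 3 12 13 4 8

Derivation:
Char counts: '$':1, 'a':4, 'b':4, 'c':5
C (first-col start): C('$')=0, C('a')=1, C('b')=5, C('c')=9
L[0]='c': occ=0, LF[0]=C('c')+0=9+0=9
L[1]='$': occ=0, LF[1]=C('$')+0=0+0=0
L[2]='b': occ=0, LF[2]=C('b')+0=5+0=5
L[3]='b': occ=1, LF[3]=C('b')+1=5+1=6
L[4]='b': occ=2, LF[4]=C('b')+2=5+2=7
L[5]='c': occ=1, LF[5]=C('c')+1=9+1=10
L[6]='c': occ=2, LF[6]=C('c')+2=9+2=11
L[7]='a': occ=0, LF[7]=C('a')+0=1+0=1
L[8]='a': occ=1, LF[8]=C('a')+1=1+1=2
L[9]='a': occ=2, LF[9]=C('a')+2=1+2=3
L[10]='c': occ=3, LF[10]=C('c')+3=9+3=12
L[11]='c': occ=4, LF[11]=C('c')+4=9+4=13
L[12]='a': occ=3, LF[12]=C('a')+3=1+3=4
L[13]='b': occ=3, LF[13]=C('b')+3=5+3=8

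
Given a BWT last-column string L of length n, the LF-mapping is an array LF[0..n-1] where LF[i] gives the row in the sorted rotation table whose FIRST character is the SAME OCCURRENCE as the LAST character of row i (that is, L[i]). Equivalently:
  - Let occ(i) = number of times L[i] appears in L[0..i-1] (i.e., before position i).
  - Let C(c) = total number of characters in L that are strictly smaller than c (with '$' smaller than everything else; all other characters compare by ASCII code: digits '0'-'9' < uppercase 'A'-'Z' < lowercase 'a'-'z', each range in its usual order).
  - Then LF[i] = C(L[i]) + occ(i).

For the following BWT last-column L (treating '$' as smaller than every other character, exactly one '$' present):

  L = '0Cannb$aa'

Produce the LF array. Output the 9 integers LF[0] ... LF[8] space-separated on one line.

Answer: 1 2 3 7 8 6 0 4 5

Derivation:
Char counts: '$':1, '0':1, 'C':1, 'a':3, 'b':1, 'n':2
C (first-col start): C('$')=0, C('0')=1, C('C')=2, C('a')=3, C('b')=6, C('n')=7
L[0]='0': occ=0, LF[0]=C('0')+0=1+0=1
L[1]='C': occ=0, LF[1]=C('C')+0=2+0=2
L[2]='a': occ=0, LF[2]=C('a')+0=3+0=3
L[3]='n': occ=0, LF[3]=C('n')+0=7+0=7
L[4]='n': occ=1, LF[4]=C('n')+1=7+1=8
L[5]='b': occ=0, LF[5]=C('b')+0=6+0=6
L[6]='$': occ=0, LF[6]=C('$')+0=0+0=0
L[7]='a': occ=1, LF[7]=C('a')+1=3+1=4
L[8]='a': occ=2, LF[8]=C('a')+2=3+2=5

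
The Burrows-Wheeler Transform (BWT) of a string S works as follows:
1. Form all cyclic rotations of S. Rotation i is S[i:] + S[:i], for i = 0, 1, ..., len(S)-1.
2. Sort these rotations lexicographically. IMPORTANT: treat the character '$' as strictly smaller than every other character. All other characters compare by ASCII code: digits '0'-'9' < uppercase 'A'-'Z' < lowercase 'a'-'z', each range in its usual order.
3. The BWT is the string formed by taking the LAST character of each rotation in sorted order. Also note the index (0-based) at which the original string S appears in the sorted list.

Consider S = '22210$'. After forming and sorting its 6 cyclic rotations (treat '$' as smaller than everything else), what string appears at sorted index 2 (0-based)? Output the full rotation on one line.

All 6 rotations (rotation i = S[i:]+S[:i]):
  rot[0] = 22210$
  rot[1] = 2210$2
  rot[2] = 210$22
  rot[3] = 10$222
  rot[4] = 0$2221
  rot[5] = $22210
Sorted (with $ < everything):
  sorted[0] = $22210
  sorted[1] = 0$2221
  sorted[2] = 10$222
  sorted[3] = 210$22
  sorted[4] = 2210$2
  sorted[5] = 22210$
sorted[2] = 10$222

Answer: 10$222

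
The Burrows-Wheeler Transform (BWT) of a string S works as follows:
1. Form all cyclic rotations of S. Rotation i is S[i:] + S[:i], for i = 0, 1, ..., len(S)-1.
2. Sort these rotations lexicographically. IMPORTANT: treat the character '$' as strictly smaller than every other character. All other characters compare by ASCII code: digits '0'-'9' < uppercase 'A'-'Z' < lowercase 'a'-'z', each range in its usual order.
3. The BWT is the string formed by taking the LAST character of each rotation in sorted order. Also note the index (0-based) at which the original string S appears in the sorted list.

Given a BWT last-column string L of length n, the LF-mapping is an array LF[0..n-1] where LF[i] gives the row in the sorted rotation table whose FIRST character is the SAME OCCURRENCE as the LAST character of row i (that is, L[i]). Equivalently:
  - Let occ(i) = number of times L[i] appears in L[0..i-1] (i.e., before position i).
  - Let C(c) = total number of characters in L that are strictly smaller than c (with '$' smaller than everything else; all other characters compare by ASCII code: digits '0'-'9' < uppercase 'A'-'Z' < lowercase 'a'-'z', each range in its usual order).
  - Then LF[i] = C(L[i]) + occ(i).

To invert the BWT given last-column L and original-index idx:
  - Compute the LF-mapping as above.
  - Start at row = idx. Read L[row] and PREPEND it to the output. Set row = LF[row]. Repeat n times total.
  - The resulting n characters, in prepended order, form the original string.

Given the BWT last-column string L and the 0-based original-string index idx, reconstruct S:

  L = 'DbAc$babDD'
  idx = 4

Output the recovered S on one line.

Answer: DcDbbabAD$

Derivation:
LF mapping: 2 6 1 9 0 7 5 8 3 4
Walk LF starting at row 4, prepending L[row]:
  step 1: row=4, L[4]='$', prepend. Next row=LF[4]=0
  step 2: row=0, L[0]='D', prepend. Next row=LF[0]=2
  step 3: row=2, L[2]='A', prepend. Next row=LF[2]=1
  step 4: row=1, L[1]='b', prepend. Next row=LF[1]=6
  step 5: row=6, L[6]='a', prepend. Next row=LF[6]=5
  step 6: row=5, L[5]='b', prepend. Next row=LF[5]=7
  step 7: row=7, L[7]='b', prepend. Next row=LF[7]=8
  step 8: row=8, L[8]='D', prepend. Next row=LF[8]=3
  step 9: row=3, L[3]='c', prepend. Next row=LF[3]=9
  step 10: row=9, L[9]='D', prepend. Next row=LF[9]=4
Reversed output: DcDbbabAD$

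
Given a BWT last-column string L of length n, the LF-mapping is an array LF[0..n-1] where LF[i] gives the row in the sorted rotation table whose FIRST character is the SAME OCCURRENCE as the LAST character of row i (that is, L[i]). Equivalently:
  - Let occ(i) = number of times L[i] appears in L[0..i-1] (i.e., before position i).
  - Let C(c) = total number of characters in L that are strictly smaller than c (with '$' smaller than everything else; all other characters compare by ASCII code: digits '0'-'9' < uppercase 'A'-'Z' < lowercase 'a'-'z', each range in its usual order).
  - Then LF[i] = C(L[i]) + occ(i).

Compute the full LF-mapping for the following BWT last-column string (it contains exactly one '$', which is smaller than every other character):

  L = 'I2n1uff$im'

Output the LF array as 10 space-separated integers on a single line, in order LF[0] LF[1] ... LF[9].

Char counts: '$':1, '1':1, '2':1, 'I':1, 'f':2, 'i':1, 'm':1, 'n':1, 'u':1
C (first-col start): C('$')=0, C('1')=1, C('2')=2, C('I')=3, C('f')=4, C('i')=6, C('m')=7, C('n')=8, C('u')=9
L[0]='I': occ=0, LF[0]=C('I')+0=3+0=3
L[1]='2': occ=0, LF[1]=C('2')+0=2+0=2
L[2]='n': occ=0, LF[2]=C('n')+0=8+0=8
L[3]='1': occ=0, LF[3]=C('1')+0=1+0=1
L[4]='u': occ=0, LF[4]=C('u')+0=9+0=9
L[5]='f': occ=0, LF[5]=C('f')+0=4+0=4
L[6]='f': occ=1, LF[6]=C('f')+1=4+1=5
L[7]='$': occ=0, LF[7]=C('$')+0=0+0=0
L[8]='i': occ=0, LF[8]=C('i')+0=6+0=6
L[9]='m': occ=0, LF[9]=C('m')+0=7+0=7

Answer: 3 2 8 1 9 4 5 0 6 7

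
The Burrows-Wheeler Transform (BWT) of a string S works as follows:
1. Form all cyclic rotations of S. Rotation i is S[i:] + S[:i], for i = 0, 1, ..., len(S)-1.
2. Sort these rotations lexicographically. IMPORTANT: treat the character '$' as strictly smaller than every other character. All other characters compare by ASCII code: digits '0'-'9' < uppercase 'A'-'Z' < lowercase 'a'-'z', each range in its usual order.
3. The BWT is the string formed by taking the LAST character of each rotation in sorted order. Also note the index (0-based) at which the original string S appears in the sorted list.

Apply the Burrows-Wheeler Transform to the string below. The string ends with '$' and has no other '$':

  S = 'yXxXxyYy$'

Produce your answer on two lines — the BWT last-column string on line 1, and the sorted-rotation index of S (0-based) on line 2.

Answer: yyxyXXY$x
7

Derivation:
All 9 rotations (rotation i = S[i:]+S[:i]):
  rot[0] = yXxXxyYy$
  rot[1] = XxXxyYy$y
  rot[2] = xXxyYy$yX
  rot[3] = XxyYy$yXx
  rot[4] = xyYy$yXxX
  rot[5] = yYy$yXxXx
  rot[6] = Yy$yXxXxy
  rot[7] = y$yXxXxyY
  rot[8] = $yXxXxyYy
Sorted (with $ < everything):
  sorted[0] = $yXxXxyYy  (last char: 'y')
  sorted[1] = XxXxyYy$y  (last char: 'y')
  sorted[2] = XxyYy$yXx  (last char: 'x')
  sorted[3] = Yy$yXxXxy  (last char: 'y')
  sorted[4] = xXxyYy$yX  (last char: 'X')
  sorted[5] = xyYy$yXxX  (last char: 'X')
  sorted[6] = y$yXxXxyY  (last char: 'Y')
  sorted[7] = yXxXxyYy$  (last char: '$')
  sorted[8] = yYy$yXxXx  (last char: 'x')
Last column: yyxyXXY$x
Original string S is at sorted index 7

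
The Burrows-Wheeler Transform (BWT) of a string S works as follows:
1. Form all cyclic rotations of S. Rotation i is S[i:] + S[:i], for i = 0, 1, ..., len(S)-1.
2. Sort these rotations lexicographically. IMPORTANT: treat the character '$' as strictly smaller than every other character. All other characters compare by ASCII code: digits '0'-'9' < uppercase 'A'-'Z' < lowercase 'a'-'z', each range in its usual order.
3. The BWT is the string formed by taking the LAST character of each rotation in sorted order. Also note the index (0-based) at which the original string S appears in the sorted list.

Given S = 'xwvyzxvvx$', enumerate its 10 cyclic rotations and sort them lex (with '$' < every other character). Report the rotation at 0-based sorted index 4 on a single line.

Answer: wvyzxvvx$x

Derivation:
All 10 rotations (rotation i = S[i:]+S[:i]):
  rot[0] = xwvyzxvvx$
  rot[1] = wvyzxvvx$x
  rot[2] = vyzxvvx$xw
  rot[3] = yzxvvx$xwv
  rot[4] = zxvvx$xwvy
  rot[5] = xvvx$xwvyz
  rot[6] = vvx$xwvyzx
  rot[7] = vx$xwvyzxv
  rot[8] = x$xwvyzxvv
  rot[9] = $xwvyzxvvx
Sorted (with $ < everything):
  sorted[0] = $xwvyzxvvx
  sorted[1] = vvx$xwvyzx
  sorted[2] = vx$xwvyzxv
  sorted[3] = vyzxvvx$xw
  sorted[4] = wvyzxvvx$x
  sorted[5] = x$xwvyzxvv
  sorted[6] = xvvx$xwvyz
  sorted[7] = xwvyzxvvx$
  sorted[8] = yzxvvx$xwv
  sorted[9] = zxvvx$xwvy
sorted[4] = wvyzxvvx$x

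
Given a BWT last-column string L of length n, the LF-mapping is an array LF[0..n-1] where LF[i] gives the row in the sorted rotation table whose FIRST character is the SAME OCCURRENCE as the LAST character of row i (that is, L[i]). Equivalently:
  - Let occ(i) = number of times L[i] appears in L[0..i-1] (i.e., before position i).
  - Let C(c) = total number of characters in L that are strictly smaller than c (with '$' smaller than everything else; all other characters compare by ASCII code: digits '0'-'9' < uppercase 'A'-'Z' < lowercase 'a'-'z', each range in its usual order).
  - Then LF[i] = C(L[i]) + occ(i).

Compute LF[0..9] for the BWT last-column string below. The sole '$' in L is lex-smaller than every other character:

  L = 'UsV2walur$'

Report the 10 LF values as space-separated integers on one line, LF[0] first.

Char counts: '$':1, '2':1, 'U':1, 'V':1, 'a':1, 'l':1, 'r':1, 's':1, 'u':1, 'w':1
C (first-col start): C('$')=0, C('2')=1, C('U')=2, C('V')=3, C('a')=4, C('l')=5, C('r')=6, C('s')=7, C('u')=8, C('w')=9
L[0]='U': occ=0, LF[0]=C('U')+0=2+0=2
L[1]='s': occ=0, LF[1]=C('s')+0=7+0=7
L[2]='V': occ=0, LF[2]=C('V')+0=3+0=3
L[3]='2': occ=0, LF[3]=C('2')+0=1+0=1
L[4]='w': occ=0, LF[4]=C('w')+0=9+0=9
L[5]='a': occ=0, LF[5]=C('a')+0=4+0=4
L[6]='l': occ=0, LF[6]=C('l')+0=5+0=5
L[7]='u': occ=0, LF[7]=C('u')+0=8+0=8
L[8]='r': occ=0, LF[8]=C('r')+0=6+0=6
L[9]='$': occ=0, LF[9]=C('$')+0=0+0=0

Answer: 2 7 3 1 9 4 5 8 6 0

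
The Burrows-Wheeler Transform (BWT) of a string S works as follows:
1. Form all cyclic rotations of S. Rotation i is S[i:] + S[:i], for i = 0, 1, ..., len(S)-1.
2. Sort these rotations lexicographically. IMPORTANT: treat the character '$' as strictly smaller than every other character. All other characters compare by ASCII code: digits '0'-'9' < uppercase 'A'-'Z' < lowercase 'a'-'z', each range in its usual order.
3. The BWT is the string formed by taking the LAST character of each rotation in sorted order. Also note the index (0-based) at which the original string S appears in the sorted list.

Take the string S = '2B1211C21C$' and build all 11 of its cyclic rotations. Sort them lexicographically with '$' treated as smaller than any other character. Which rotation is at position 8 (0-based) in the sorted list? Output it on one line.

All 11 rotations (rotation i = S[i:]+S[:i]):
  rot[0] = 2B1211C21C$
  rot[1] = B1211C21C$2
  rot[2] = 1211C21C$2B
  rot[3] = 211C21C$2B1
  rot[4] = 11C21C$2B12
  rot[5] = 1C21C$2B121
  rot[6] = C21C$2B1211
  rot[7] = 21C$2B1211C
  rot[8] = 1C$2B1211C2
  rot[9] = C$2B1211C21
  rot[10] = $2B1211C21C
Sorted (with $ < everything):
  sorted[0] = $2B1211C21C
  sorted[1] = 11C21C$2B12
  sorted[2] = 1211C21C$2B
  sorted[3] = 1C$2B1211C2
  sorted[4] = 1C21C$2B121
  sorted[5] = 211C21C$2B1
  sorted[6] = 21C$2B1211C
  sorted[7] = 2B1211C21C$
  sorted[8] = B1211C21C$2
  sorted[9] = C$2B1211C21
  sorted[10] = C21C$2B1211
sorted[8] = B1211C21C$2

Answer: B1211C21C$2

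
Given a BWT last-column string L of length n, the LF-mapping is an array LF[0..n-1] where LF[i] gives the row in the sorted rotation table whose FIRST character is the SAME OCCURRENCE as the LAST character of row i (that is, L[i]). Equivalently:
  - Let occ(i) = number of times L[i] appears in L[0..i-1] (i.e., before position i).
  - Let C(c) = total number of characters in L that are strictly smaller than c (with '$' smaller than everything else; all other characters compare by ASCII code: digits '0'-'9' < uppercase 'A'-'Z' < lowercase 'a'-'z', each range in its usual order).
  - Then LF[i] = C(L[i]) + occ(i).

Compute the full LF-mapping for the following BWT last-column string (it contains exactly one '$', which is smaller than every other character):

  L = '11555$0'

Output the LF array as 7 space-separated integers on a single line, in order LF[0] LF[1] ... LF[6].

Answer: 2 3 4 5 6 0 1

Derivation:
Char counts: '$':1, '0':1, '1':2, '5':3
C (first-col start): C('$')=0, C('0')=1, C('1')=2, C('5')=4
L[0]='1': occ=0, LF[0]=C('1')+0=2+0=2
L[1]='1': occ=1, LF[1]=C('1')+1=2+1=3
L[2]='5': occ=0, LF[2]=C('5')+0=4+0=4
L[3]='5': occ=1, LF[3]=C('5')+1=4+1=5
L[4]='5': occ=2, LF[4]=C('5')+2=4+2=6
L[5]='$': occ=0, LF[5]=C('$')+0=0+0=0
L[6]='0': occ=0, LF[6]=C('0')+0=1+0=1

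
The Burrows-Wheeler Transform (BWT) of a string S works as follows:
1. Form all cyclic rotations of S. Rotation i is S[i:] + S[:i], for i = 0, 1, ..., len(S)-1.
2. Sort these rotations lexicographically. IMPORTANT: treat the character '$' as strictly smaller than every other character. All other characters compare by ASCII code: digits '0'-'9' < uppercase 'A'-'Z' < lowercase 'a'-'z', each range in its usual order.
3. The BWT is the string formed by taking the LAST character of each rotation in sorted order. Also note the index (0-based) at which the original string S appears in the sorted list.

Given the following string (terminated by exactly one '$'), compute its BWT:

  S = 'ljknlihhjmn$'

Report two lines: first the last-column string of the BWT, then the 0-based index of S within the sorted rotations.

Answer: nihllhjn$jmk
8

Derivation:
All 12 rotations (rotation i = S[i:]+S[:i]):
  rot[0] = ljknlihhjmn$
  rot[1] = jknlihhjmn$l
  rot[2] = knlihhjmn$lj
  rot[3] = nlihhjmn$ljk
  rot[4] = lihhjmn$ljkn
  rot[5] = ihhjmn$ljknl
  rot[6] = hhjmn$ljknli
  rot[7] = hjmn$ljknlih
  rot[8] = jmn$ljknlihh
  rot[9] = mn$ljknlihhj
  rot[10] = n$ljknlihhjm
  rot[11] = $ljknlihhjmn
Sorted (with $ < everything):
  sorted[0] = $ljknlihhjmn  (last char: 'n')
  sorted[1] = hhjmn$ljknli  (last char: 'i')
  sorted[2] = hjmn$ljknlih  (last char: 'h')
  sorted[3] = ihhjmn$ljknl  (last char: 'l')
  sorted[4] = jknlihhjmn$l  (last char: 'l')
  sorted[5] = jmn$ljknlihh  (last char: 'h')
  sorted[6] = knlihhjmn$lj  (last char: 'j')
  sorted[7] = lihhjmn$ljkn  (last char: 'n')
  sorted[8] = ljknlihhjmn$  (last char: '$')
  sorted[9] = mn$ljknlihhj  (last char: 'j')
  sorted[10] = n$ljknlihhjm  (last char: 'm')
  sorted[11] = nlihhjmn$ljk  (last char: 'k')
Last column: nihllhjn$jmk
Original string S is at sorted index 8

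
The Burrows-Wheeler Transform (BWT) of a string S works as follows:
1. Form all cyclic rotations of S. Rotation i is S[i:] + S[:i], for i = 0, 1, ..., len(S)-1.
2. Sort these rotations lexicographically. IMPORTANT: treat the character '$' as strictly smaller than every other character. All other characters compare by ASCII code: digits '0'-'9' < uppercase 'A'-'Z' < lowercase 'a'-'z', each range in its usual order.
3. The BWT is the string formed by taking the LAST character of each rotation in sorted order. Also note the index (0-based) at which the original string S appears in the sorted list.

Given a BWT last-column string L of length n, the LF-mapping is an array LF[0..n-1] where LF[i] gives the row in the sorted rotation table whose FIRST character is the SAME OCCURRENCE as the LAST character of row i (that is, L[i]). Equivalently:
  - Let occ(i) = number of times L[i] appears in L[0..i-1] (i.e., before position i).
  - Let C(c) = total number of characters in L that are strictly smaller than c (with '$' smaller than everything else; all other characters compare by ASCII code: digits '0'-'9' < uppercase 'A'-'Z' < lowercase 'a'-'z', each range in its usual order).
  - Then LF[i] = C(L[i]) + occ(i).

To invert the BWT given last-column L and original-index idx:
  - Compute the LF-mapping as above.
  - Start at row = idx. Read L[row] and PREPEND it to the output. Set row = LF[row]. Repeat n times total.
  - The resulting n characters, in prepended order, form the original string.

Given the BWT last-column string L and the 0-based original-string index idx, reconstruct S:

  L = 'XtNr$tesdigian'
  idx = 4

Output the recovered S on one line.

Answer: disintegratNX$

Derivation:
LF mapping: 2 12 1 10 0 13 5 11 4 7 6 8 3 9
Walk LF starting at row 4, prepending L[row]:
  step 1: row=4, L[4]='$', prepend. Next row=LF[4]=0
  step 2: row=0, L[0]='X', prepend. Next row=LF[0]=2
  step 3: row=2, L[2]='N', prepend. Next row=LF[2]=1
  step 4: row=1, L[1]='t', prepend. Next row=LF[1]=12
  step 5: row=12, L[12]='a', prepend. Next row=LF[12]=3
  step 6: row=3, L[3]='r', prepend. Next row=LF[3]=10
  step 7: row=10, L[10]='g', prepend. Next row=LF[10]=6
  step 8: row=6, L[6]='e', prepend. Next row=LF[6]=5
  step 9: row=5, L[5]='t', prepend. Next row=LF[5]=13
  step 10: row=13, L[13]='n', prepend. Next row=LF[13]=9
  step 11: row=9, L[9]='i', prepend. Next row=LF[9]=7
  step 12: row=7, L[7]='s', prepend. Next row=LF[7]=11
  step 13: row=11, L[11]='i', prepend. Next row=LF[11]=8
  step 14: row=8, L[8]='d', prepend. Next row=LF[8]=4
Reversed output: disintegratNX$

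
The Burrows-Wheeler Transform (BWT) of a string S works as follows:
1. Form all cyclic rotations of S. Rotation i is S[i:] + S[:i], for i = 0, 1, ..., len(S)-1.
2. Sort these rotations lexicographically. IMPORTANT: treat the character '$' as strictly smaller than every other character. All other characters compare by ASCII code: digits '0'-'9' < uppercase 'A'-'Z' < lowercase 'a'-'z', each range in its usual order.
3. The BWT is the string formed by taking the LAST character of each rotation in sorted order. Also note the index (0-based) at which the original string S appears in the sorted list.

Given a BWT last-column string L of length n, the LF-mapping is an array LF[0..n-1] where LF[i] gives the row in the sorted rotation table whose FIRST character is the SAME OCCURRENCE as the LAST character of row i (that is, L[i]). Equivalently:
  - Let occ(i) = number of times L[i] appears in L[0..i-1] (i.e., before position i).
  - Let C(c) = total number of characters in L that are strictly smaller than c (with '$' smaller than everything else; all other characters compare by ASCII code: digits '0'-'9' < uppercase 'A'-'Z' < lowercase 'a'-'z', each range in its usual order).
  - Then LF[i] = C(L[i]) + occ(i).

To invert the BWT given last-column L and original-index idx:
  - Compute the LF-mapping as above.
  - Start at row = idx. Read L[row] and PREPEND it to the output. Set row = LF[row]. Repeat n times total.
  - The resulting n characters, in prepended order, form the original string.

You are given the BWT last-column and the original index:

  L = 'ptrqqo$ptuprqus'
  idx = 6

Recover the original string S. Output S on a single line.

LF mapping: 2 11 8 5 6 1 0 3 12 13 4 9 7 14 10
Walk LF starting at row 6, prepending L[row]:
  step 1: row=6, L[6]='$', prepend. Next row=LF[6]=0
  step 2: row=0, L[0]='p', prepend. Next row=LF[0]=2
  step 3: row=2, L[2]='r', prepend. Next row=LF[2]=8
  step 4: row=8, L[8]='t', prepend. Next row=LF[8]=12
  step 5: row=12, L[12]='q', prepend. Next row=LF[12]=7
  step 6: row=7, L[7]='p', prepend. Next row=LF[7]=3
  step 7: row=3, L[3]='q', prepend. Next row=LF[3]=5
  step 8: row=5, L[5]='o', prepend. Next row=LF[5]=1
  step 9: row=1, L[1]='t', prepend. Next row=LF[1]=11
  step 10: row=11, L[11]='r', prepend. Next row=LF[11]=9
  step 11: row=9, L[9]='u', prepend. Next row=LF[9]=13
  step 12: row=13, L[13]='u', prepend. Next row=LF[13]=14
  step 13: row=14, L[14]='s', prepend. Next row=LF[14]=10
  step 14: row=10, L[10]='p', prepend. Next row=LF[10]=4
  step 15: row=4, L[4]='q', prepend. Next row=LF[4]=6
Reversed output: qpsuurtoqpqtrp$

Answer: qpsuurtoqpqtrp$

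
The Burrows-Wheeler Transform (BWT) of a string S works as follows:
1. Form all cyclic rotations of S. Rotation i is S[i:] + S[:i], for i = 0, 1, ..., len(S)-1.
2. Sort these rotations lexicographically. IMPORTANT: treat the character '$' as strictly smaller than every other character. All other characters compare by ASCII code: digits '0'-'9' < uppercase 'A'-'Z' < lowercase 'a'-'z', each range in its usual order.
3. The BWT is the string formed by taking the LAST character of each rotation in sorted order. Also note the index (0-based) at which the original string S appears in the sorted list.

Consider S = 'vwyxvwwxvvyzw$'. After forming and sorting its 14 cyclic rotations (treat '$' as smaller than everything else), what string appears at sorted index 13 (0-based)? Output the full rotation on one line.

Answer: zw$vwyxvwwxvvy

Derivation:
All 14 rotations (rotation i = S[i:]+S[:i]):
  rot[0] = vwyxvwwxvvyzw$
  rot[1] = wyxvwwxvvyzw$v
  rot[2] = yxvwwxvvyzw$vw
  rot[3] = xvwwxvvyzw$vwy
  rot[4] = vwwxvvyzw$vwyx
  rot[5] = wwxvvyzw$vwyxv
  rot[6] = wxvvyzw$vwyxvw
  rot[7] = xvvyzw$vwyxvww
  rot[8] = vvyzw$vwyxvwwx
  rot[9] = vyzw$vwyxvwwxv
  rot[10] = yzw$vwyxvwwxvv
  rot[11] = zw$vwyxvwwxvvy
  rot[12] = w$vwyxvwwxvvyz
  rot[13] = $vwyxvwwxvvyzw
Sorted (with $ < everything):
  sorted[0] = $vwyxvwwxvvyzw
  sorted[1] = vvyzw$vwyxvwwx
  sorted[2] = vwwxvvyzw$vwyx
  sorted[3] = vwyxvwwxvvyzw$
  sorted[4] = vyzw$vwyxvwwxv
  sorted[5] = w$vwyxvwwxvvyz
  sorted[6] = wwxvvyzw$vwyxv
  sorted[7] = wxvvyzw$vwyxvw
  sorted[8] = wyxvwwxvvyzw$v
  sorted[9] = xvvyzw$vwyxvww
  sorted[10] = xvwwxvvyzw$vwy
  sorted[11] = yxvwwxvvyzw$vw
  sorted[12] = yzw$vwyxvwwxvv
  sorted[13] = zw$vwyxvwwxvvy
sorted[13] = zw$vwyxvwwxvvy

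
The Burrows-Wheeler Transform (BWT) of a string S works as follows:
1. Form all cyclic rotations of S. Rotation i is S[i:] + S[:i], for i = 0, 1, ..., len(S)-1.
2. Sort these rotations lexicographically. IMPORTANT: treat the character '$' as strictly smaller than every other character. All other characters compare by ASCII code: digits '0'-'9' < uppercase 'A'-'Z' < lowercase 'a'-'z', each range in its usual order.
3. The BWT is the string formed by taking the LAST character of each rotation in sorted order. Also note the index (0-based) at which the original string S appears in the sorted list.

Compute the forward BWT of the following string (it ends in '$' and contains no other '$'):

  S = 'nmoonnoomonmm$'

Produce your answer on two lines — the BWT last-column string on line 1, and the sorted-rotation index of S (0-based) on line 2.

Answer: mmnono$onomonm
6

Derivation:
All 14 rotations (rotation i = S[i:]+S[:i]):
  rot[0] = nmoonnoomonmm$
  rot[1] = moonnoomonmm$n
  rot[2] = oonnoomonmm$nm
  rot[3] = onnoomonmm$nmo
  rot[4] = nnoomonmm$nmoo
  rot[5] = noomonmm$nmoon
  rot[6] = oomonmm$nmoonn
  rot[7] = omonmm$nmoonno
  rot[8] = monmm$nmoonnoo
  rot[9] = onmm$nmoonnoom
  rot[10] = nmm$nmoonnoomo
  rot[11] = mm$nmoonnoomon
  rot[12] = m$nmoonnoomonm
  rot[13] = $nmoonnoomonmm
Sorted (with $ < everything):
  sorted[0] = $nmoonnoomonmm  (last char: 'm')
  sorted[1] = m$nmoonnoomonm  (last char: 'm')
  sorted[2] = mm$nmoonnoomon  (last char: 'n')
  sorted[3] = monmm$nmoonnoo  (last char: 'o')
  sorted[4] = moonnoomonmm$n  (last char: 'n')
  sorted[5] = nmm$nmoonnoomo  (last char: 'o')
  sorted[6] = nmoonnoomonmm$  (last char: '$')
  sorted[7] = nnoomonmm$nmoo  (last char: 'o')
  sorted[8] = noomonmm$nmoon  (last char: 'n')
  sorted[9] = omonmm$nmoonno  (last char: 'o')
  sorted[10] = onmm$nmoonnoom  (last char: 'm')
  sorted[11] = onnoomonmm$nmo  (last char: 'o')
  sorted[12] = oomonmm$nmoonn  (last char: 'n')
  sorted[13] = oonnoomonmm$nm  (last char: 'm')
Last column: mmnono$onomonm
Original string S is at sorted index 6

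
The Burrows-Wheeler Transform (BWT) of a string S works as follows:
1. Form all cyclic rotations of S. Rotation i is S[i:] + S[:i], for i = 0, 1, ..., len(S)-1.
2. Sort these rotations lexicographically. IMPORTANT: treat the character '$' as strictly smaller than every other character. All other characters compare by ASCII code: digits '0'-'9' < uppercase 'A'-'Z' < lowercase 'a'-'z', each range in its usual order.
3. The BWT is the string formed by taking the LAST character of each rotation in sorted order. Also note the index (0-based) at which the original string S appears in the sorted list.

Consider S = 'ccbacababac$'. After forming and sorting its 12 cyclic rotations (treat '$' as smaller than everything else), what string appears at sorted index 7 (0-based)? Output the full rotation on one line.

Answer: bacababac$cc

Derivation:
All 12 rotations (rotation i = S[i:]+S[:i]):
  rot[0] = ccbacababac$
  rot[1] = cbacababac$c
  rot[2] = bacababac$cc
  rot[3] = acababac$ccb
  rot[4] = cababac$ccba
  rot[5] = ababac$ccbac
  rot[6] = babac$ccbaca
  rot[7] = abac$ccbacab
  rot[8] = bac$ccbacaba
  rot[9] = ac$ccbacabab
  rot[10] = c$ccbacababa
  rot[11] = $ccbacababac
Sorted (with $ < everything):
  sorted[0] = $ccbacababac
  sorted[1] = ababac$ccbac
  sorted[2] = abac$ccbacab
  sorted[3] = ac$ccbacabab
  sorted[4] = acababac$ccb
  sorted[5] = babac$ccbaca
  sorted[6] = bac$ccbacaba
  sorted[7] = bacababac$cc
  sorted[8] = c$ccbacababa
  sorted[9] = cababac$ccba
  sorted[10] = cbacababac$c
  sorted[11] = ccbacababac$
sorted[7] = bacababac$cc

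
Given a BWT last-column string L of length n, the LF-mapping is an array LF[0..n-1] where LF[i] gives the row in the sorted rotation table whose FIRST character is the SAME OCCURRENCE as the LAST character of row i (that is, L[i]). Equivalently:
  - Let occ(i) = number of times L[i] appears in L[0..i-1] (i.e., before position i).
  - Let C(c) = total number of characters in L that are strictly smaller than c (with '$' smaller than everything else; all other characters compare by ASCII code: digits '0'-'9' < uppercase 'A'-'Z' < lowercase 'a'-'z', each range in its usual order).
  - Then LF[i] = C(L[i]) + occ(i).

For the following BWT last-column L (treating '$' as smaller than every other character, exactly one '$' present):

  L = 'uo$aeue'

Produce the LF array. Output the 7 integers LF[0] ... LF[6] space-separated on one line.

Answer: 5 4 0 1 2 6 3

Derivation:
Char counts: '$':1, 'a':1, 'e':2, 'o':1, 'u':2
C (first-col start): C('$')=0, C('a')=1, C('e')=2, C('o')=4, C('u')=5
L[0]='u': occ=0, LF[0]=C('u')+0=5+0=5
L[1]='o': occ=0, LF[1]=C('o')+0=4+0=4
L[2]='$': occ=0, LF[2]=C('$')+0=0+0=0
L[3]='a': occ=0, LF[3]=C('a')+0=1+0=1
L[4]='e': occ=0, LF[4]=C('e')+0=2+0=2
L[5]='u': occ=1, LF[5]=C('u')+1=5+1=6
L[6]='e': occ=1, LF[6]=C('e')+1=2+1=3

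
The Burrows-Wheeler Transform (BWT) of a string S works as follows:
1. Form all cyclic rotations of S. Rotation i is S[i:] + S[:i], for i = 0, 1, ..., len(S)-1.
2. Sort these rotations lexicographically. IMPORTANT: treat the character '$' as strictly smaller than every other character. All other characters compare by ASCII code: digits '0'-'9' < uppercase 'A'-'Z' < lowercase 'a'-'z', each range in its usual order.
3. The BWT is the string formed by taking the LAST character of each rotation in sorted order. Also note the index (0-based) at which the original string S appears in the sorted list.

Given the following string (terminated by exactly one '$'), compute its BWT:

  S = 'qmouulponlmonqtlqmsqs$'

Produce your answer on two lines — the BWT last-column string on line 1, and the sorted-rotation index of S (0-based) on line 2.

All 22 rotations (rotation i = S[i:]+S[:i]):
  rot[0] = qmouulponlmonqtlqmsqs$
  rot[1] = mouulponlmonqtlqmsqs$q
  rot[2] = ouulponlmonqtlqmsqs$qm
  rot[3] = uulponlmonqtlqmsqs$qmo
  rot[4] = ulponlmonqtlqmsqs$qmou
  rot[5] = lponlmonqtlqmsqs$qmouu
  rot[6] = ponlmonqtlqmsqs$qmouul
  rot[7] = onlmonqtlqmsqs$qmouulp
  rot[8] = nlmonqtlqmsqs$qmouulpo
  rot[9] = lmonqtlqmsqs$qmouulpon
  rot[10] = monqtlqmsqs$qmouulponl
  rot[11] = onqtlqmsqs$qmouulponlm
  rot[12] = nqtlqmsqs$qmouulponlmo
  rot[13] = qtlqmsqs$qmouulponlmon
  rot[14] = tlqmsqs$qmouulponlmonq
  rot[15] = lqmsqs$qmouulponlmonqt
  rot[16] = qmsqs$qmouulponlmonqtl
  rot[17] = msqs$qmouulponlmonqtlq
  rot[18] = sqs$qmouulponlmonqtlqm
  rot[19] = qs$qmouulponlmonqtlqms
  rot[20] = s$qmouulponlmonqtlqmsq
  rot[21] = $qmouulponlmonqtlqmsqs
Sorted (with $ < everything):
  sorted[0] = $qmouulponlmonqtlqmsqs  (last char: 's')
  sorted[1] = lmonqtlqmsqs$qmouulpon  (last char: 'n')
  sorted[2] = lponlmonqtlqmsqs$qmouu  (last char: 'u')
  sorted[3] = lqmsqs$qmouulponlmonqt  (last char: 't')
  sorted[4] = monqtlqmsqs$qmouulponl  (last char: 'l')
  sorted[5] = mouulponlmonqtlqmsqs$q  (last char: 'q')
  sorted[6] = msqs$qmouulponlmonqtlq  (last char: 'q')
  sorted[7] = nlmonqtlqmsqs$qmouulpo  (last char: 'o')
  sorted[8] = nqtlqmsqs$qmouulponlmo  (last char: 'o')
  sorted[9] = onlmonqtlqmsqs$qmouulp  (last char: 'p')
  sorted[10] = onqtlqmsqs$qmouulponlm  (last char: 'm')
  sorted[11] = ouulponlmonqtlqmsqs$qm  (last char: 'm')
  sorted[12] = ponlmonqtlqmsqs$qmouul  (last char: 'l')
  sorted[13] = qmouulponlmonqtlqmsqs$  (last char: '$')
  sorted[14] = qmsqs$qmouulponlmonqtl  (last char: 'l')
  sorted[15] = qs$qmouulponlmonqtlqms  (last char: 's')
  sorted[16] = qtlqmsqs$qmouulponlmon  (last char: 'n')
  sorted[17] = s$qmouulponlmonqtlqmsq  (last char: 'q')
  sorted[18] = sqs$qmouulponlmonqtlqm  (last char: 'm')
  sorted[19] = tlqmsqs$qmouulponlmonq  (last char: 'q')
  sorted[20] = ulponlmonqtlqmsqs$qmou  (last char: 'u')
  sorted[21] = uulponlmonqtlqmsqs$qmo  (last char: 'o')
Last column: snutlqqoopmml$lsnqmquo
Original string S is at sorted index 13

Answer: snutlqqoopmml$lsnqmquo
13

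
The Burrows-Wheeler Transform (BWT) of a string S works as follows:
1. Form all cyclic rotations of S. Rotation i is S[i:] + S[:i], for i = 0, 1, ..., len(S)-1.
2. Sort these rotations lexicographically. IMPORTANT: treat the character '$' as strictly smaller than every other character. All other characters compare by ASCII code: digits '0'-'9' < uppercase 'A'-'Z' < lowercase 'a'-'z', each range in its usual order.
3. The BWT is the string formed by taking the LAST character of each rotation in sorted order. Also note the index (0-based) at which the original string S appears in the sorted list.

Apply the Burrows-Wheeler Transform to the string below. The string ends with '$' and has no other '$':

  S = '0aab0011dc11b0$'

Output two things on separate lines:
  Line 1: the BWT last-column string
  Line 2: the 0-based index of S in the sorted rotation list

Answer: 0bb0$c0110a1ad1
4

Derivation:
All 15 rotations (rotation i = S[i:]+S[:i]):
  rot[0] = 0aab0011dc11b0$
  rot[1] = aab0011dc11b0$0
  rot[2] = ab0011dc11b0$0a
  rot[3] = b0011dc11b0$0aa
  rot[4] = 0011dc11b0$0aab
  rot[5] = 011dc11b0$0aab0
  rot[6] = 11dc11b0$0aab00
  rot[7] = 1dc11b0$0aab001
  rot[8] = dc11b0$0aab0011
  rot[9] = c11b0$0aab0011d
  rot[10] = 11b0$0aab0011dc
  rot[11] = 1b0$0aab0011dc1
  rot[12] = b0$0aab0011dc11
  rot[13] = 0$0aab0011dc11b
  rot[14] = $0aab0011dc11b0
Sorted (with $ < everything):
  sorted[0] = $0aab0011dc11b0  (last char: '0')
  sorted[1] = 0$0aab0011dc11b  (last char: 'b')
  sorted[2] = 0011dc11b0$0aab  (last char: 'b')
  sorted[3] = 011dc11b0$0aab0  (last char: '0')
  sorted[4] = 0aab0011dc11b0$  (last char: '$')
  sorted[5] = 11b0$0aab0011dc  (last char: 'c')
  sorted[6] = 11dc11b0$0aab00  (last char: '0')
  sorted[7] = 1b0$0aab0011dc1  (last char: '1')
  sorted[8] = 1dc11b0$0aab001  (last char: '1')
  sorted[9] = aab0011dc11b0$0  (last char: '0')
  sorted[10] = ab0011dc11b0$0a  (last char: 'a')
  sorted[11] = b0$0aab0011dc11  (last char: '1')
  sorted[12] = b0011dc11b0$0aa  (last char: 'a')
  sorted[13] = c11b0$0aab0011d  (last char: 'd')
  sorted[14] = dc11b0$0aab0011  (last char: '1')
Last column: 0bb0$c0110a1ad1
Original string S is at sorted index 4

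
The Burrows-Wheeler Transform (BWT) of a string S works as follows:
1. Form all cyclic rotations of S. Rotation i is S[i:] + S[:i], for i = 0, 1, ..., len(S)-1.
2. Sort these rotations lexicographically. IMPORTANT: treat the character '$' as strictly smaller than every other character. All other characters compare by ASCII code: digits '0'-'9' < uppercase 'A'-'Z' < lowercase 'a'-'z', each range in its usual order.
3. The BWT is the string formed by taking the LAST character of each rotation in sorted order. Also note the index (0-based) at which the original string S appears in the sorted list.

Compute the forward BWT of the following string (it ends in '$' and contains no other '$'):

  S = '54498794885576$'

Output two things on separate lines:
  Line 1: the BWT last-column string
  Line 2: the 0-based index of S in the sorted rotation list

Answer: 6594$8575889474
4

Derivation:
All 15 rotations (rotation i = S[i:]+S[:i]):
  rot[0] = 54498794885576$
  rot[1] = 4498794885576$5
  rot[2] = 498794885576$54
  rot[3] = 98794885576$544
  rot[4] = 8794885576$5449
  rot[5] = 794885576$54498
  rot[6] = 94885576$544987
  rot[7] = 4885576$5449879
  rot[8] = 885576$54498794
  rot[9] = 85576$544987948
  rot[10] = 5576$5449879488
  rot[11] = 576$54498794885
  rot[12] = 76$544987948855
  rot[13] = 6$5449879488557
  rot[14] = $54498794885576
Sorted (with $ < everything):
  sorted[0] = $54498794885576  (last char: '6')
  sorted[1] = 4498794885576$5  (last char: '5')
  sorted[2] = 4885576$5449879  (last char: '9')
  sorted[3] = 498794885576$54  (last char: '4')
  sorted[4] = 54498794885576$  (last char: '$')
  sorted[5] = 5576$5449879488  (last char: '8')
  sorted[6] = 576$54498794885  (last char: '5')
  sorted[7] = 6$5449879488557  (last char: '7')
  sorted[8] = 76$544987948855  (last char: '5')
  sorted[9] = 794885576$54498  (last char: '8')
  sorted[10] = 85576$544987948  (last char: '8')
  sorted[11] = 8794885576$5449  (last char: '9')
  sorted[12] = 885576$54498794  (last char: '4')
  sorted[13] = 94885576$544987  (last char: '7')
  sorted[14] = 98794885576$544  (last char: '4')
Last column: 6594$8575889474
Original string S is at sorted index 4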